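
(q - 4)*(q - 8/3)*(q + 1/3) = q^3 - 19*q^2/3 + 76*q/9 + 32/9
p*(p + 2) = p^2 + 2*p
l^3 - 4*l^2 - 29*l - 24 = (l - 8)*(l + 1)*(l + 3)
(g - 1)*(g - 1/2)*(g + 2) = g^3 + g^2/2 - 5*g/2 + 1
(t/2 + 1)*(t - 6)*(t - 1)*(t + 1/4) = t^4/2 - 19*t^3/8 - 37*t^2/8 + 5*t + 3/2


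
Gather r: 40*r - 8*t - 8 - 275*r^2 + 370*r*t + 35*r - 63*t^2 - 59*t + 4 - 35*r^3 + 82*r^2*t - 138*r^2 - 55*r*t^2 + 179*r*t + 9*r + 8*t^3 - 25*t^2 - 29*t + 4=-35*r^3 + r^2*(82*t - 413) + r*(-55*t^2 + 549*t + 84) + 8*t^3 - 88*t^2 - 96*t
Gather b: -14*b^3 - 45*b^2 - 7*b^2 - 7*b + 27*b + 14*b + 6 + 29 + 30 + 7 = -14*b^3 - 52*b^2 + 34*b + 72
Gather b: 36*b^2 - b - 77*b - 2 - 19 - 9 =36*b^2 - 78*b - 30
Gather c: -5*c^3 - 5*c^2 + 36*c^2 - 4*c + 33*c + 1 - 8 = -5*c^3 + 31*c^2 + 29*c - 7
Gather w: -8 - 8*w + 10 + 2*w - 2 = -6*w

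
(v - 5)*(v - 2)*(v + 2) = v^3 - 5*v^2 - 4*v + 20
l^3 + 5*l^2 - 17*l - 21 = (l - 3)*(l + 1)*(l + 7)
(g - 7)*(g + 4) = g^2 - 3*g - 28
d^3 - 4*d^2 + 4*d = d*(d - 2)^2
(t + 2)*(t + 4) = t^2 + 6*t + 8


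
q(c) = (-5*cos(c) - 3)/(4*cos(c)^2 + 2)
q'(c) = 8*(-5*cos(c) - 3)*sin(c)*cos(c)/(4*cos(c)^2 + 2)^2 + 5*sin(c)/(4*cos(c)^2 + 2)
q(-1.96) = -0.43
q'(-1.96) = -2.26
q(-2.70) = 0.29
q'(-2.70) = -0.24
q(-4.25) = -0.28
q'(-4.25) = 1.91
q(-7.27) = -1.79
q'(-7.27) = 0.75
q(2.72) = 0.29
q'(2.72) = 0.22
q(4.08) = -0.01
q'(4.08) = -1.20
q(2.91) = 0.32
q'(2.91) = 0.10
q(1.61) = -1.40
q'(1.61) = 2.71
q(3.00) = 0.33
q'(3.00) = 0.06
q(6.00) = -1.37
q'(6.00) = 0.27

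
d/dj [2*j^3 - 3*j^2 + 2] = 6*j*(j - 1)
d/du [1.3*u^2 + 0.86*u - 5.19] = 2.6*u + 0.86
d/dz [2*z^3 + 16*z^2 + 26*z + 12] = 6*z^2 + 32*z + 26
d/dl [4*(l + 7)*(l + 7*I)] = 8*l + 28 + 28*I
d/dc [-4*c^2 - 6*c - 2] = -8*c - 6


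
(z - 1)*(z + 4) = z^2 + 3*z - 4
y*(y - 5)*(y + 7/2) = y^3 - 3*y^2/2 - 35*y/2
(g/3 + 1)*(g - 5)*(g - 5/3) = g^3/3 - 11*g^2/9 - 35*g/9 + 25/3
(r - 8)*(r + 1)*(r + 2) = r^3 - 5*r^2 - 22*r - 16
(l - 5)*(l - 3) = l^2 - 8*l + 15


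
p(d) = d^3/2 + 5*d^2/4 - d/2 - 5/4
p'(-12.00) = 185.50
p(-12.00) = -679.25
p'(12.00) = 245.50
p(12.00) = 1036.75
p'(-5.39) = 29.60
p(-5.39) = -40.54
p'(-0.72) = -1.52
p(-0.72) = -0.43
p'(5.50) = 58.62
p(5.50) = 117.00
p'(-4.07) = 14.17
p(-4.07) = -12.22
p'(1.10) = 4.06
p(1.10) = 0.38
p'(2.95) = 19.93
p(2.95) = 20.99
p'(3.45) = 25.98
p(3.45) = 32.43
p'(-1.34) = -1.16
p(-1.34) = 0.46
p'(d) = 3*d^2/2 + 5*d/2 - 1/2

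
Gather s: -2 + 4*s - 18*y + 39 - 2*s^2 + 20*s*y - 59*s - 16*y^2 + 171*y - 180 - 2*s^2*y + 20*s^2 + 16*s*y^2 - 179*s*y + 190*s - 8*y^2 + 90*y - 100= s^2*(18 - 2*y) + s*(16*y^2 - 159*y + 135) - 24*y^2 + 243*y - 243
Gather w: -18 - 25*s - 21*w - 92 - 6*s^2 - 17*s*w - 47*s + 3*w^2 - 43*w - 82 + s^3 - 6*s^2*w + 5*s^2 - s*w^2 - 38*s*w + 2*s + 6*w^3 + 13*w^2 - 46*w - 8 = s^3 - s^2 - 70*s + 6*w^3 + w^2*(16 - s) + w*(-6*s^2 - 55*s - 110) - 200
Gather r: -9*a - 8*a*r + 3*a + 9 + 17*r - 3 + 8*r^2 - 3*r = -6*a + 8*r^2 + r*(14 - 8*a) + 6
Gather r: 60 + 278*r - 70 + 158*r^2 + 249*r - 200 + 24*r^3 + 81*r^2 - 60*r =24*r^3 + 239*r^2 + 467*r - 210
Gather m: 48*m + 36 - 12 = 48*m + 24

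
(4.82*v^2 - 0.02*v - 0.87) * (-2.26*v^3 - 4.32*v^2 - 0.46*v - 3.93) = -10.8932*v^5 - 20.7772*v^4 - 0.1646*v^3 - 15.175*v^2 + 0.4788*v + 3.4191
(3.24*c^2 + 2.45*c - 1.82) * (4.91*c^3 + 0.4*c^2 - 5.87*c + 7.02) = 15.9084*c^5 + 13.3255*c^4 - 26.975*c^3 + 7.6353*c^2 + 27.8824*c - 12.7764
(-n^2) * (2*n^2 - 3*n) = -2*n^4 + 3*n^3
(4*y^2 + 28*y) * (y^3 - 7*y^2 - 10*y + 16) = 4*y^5 - 236*y^3 - 216*y^2 + 448*y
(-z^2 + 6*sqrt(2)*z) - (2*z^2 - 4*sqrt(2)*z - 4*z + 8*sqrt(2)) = -3*z^2 + 4*z + 10*sqrt(2)*z - 8*sqrt(2)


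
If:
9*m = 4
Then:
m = 4/9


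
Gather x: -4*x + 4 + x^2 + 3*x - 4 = x^2 - x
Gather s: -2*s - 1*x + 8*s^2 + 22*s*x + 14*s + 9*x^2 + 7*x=8*s^2 + s*(22*x + 12) + 9*x^2 + 6*x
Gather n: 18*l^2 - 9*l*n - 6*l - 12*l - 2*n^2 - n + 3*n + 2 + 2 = 18*l^2 - 18*l - 2*n^2 + n*(2 - 9*l) + 4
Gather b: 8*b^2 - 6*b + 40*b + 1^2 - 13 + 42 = 8*b^2 + 34*b + 30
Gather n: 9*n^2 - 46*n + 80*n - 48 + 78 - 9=9*n^2 + 34*n + 21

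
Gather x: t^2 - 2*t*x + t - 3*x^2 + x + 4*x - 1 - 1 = t^2 + t - 3*x^2 + x*(5 - 2*t) - 2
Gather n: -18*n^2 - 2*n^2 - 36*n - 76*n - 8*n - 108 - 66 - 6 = -20*n^2 - 120*n - 180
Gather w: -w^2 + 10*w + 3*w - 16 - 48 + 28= -w^2 + 13*w - 36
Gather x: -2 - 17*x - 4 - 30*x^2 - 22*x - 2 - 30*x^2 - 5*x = -60*x^2 - 44*x - 8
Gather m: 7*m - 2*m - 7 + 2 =5*m - 5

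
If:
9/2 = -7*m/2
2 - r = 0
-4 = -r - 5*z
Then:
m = -9/7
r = 2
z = 2/5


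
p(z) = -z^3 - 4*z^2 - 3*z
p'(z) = -3*z^2 - 8*z - 3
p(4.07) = -145.89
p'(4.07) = -85.25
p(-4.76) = 31.50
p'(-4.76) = -32.89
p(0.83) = -5.82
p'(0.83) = -11.71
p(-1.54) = -1.21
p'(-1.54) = 2.21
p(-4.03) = 12.58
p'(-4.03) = -19.48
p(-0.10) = 0.26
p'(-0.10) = -2.23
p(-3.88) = 9.83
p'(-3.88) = -17.12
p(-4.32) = 18.93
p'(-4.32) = -24.43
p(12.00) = -2340.00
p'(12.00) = -531.00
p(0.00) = 0.00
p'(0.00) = -3.00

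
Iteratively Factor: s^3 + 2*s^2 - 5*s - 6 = (s + 1)*(s^2 + s - 6) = (s - 2)*(s + 1)*(s + 3)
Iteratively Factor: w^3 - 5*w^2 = (w - 5)*(w^2) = w*(w - 5)*(w)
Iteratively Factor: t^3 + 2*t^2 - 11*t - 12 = (t + 1)*(t^2 + t - 12) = (t - 3)*(t + 1)*(t + 4)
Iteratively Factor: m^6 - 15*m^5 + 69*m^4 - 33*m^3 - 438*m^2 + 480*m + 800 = (m - 4)*(m^5 - 11*m^4 + 25*m^3 + 67*m^2 - 170*m - 200) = (m - 4)*(m + 1)*(m^4 - 12*m^3 + 37*m^2 + 30*m - 200) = (m - 4)*(m + 1)*(m + 2)*(m^3 - 14*m^2 + 65*m - 100) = (m - 4)^2*(m + 1)*(m + 2)*(m^2 - 10*m + 25) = (m - 5)*(m - 4)^2*(m + 1)*(m + 2)*(m - 5)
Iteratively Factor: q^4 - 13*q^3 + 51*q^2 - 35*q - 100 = (q - 4)*(q^3 - 9*q^2 + 15*q + 25) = (q - 5)*(q - 4)*(q^2 - 4*q - 5) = (q - 5)*(q - 4)*(q + 1)*(q - 5)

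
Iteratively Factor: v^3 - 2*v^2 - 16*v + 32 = (v + 4)*(v^2 - 6*v + 8) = (v - 2)*(v + 4)*(v - 4)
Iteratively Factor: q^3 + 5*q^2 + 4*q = (q + 4)*(q^2 + q) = q*(q + 4)*(q + 1)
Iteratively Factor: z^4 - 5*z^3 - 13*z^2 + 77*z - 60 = (z - 5)*(z^3 - 13*z + 12) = (z - 5)*(z + 4)*(z^2 - 4*z + 3) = (z - 5)*(z - 1)*(z + 4)*(z - 3)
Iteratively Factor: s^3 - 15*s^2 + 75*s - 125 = (s - 5)*(s^2 - 10*s + 25) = (s - 5)^2*(s - 5)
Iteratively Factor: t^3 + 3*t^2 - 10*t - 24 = (t + 2)*(t^2 + t - 12) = (t + 2)*(t + 4)*(t - 3)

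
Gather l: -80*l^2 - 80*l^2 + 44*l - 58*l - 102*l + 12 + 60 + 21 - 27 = -160*l^2 - 116*l + 66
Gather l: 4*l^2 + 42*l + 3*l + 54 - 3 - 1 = 4*l^2 + 45*l + 50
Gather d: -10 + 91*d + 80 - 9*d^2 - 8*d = -9*d^2 + 83*d + 70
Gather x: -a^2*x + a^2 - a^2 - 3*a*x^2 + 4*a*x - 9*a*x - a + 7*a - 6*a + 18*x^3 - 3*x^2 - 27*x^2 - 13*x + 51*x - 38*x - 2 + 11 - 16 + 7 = 18*x^3 + x^2*(-3*a - 30) + x*(-a^2 - 5*a)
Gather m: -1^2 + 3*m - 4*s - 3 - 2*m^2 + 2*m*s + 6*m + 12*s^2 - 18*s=-2*m^2 + m*(2*s + 9) + 12*s^2 - 22*s - 4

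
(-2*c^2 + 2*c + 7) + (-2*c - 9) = -2*c^2 - 2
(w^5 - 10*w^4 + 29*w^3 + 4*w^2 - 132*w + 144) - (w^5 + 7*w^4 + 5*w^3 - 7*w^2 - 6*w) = -17*w^4 + 24*w^3 + 11*w^2 - 126*w + 144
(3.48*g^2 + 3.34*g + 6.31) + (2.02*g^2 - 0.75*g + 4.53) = 5.5*g^2 + 2.59*g + 10.84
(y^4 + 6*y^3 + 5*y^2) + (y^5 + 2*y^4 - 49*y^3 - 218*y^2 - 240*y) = y^5 + 3*y^4 - 43*y^3 - 213*y^2 - 240*y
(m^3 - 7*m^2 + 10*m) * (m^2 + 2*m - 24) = m^5 - 5*m^4 - 28*m^3 + 188*m^2 - 240*m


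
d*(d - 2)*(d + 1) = d^3 - d^2 - 2*d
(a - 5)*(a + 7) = a^2 + 2*a - 35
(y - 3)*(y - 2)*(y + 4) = y^3 - y^2 - 14*y + 24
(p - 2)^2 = p^2 - 4*p + 4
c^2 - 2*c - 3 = (c - 3)*(c + 1)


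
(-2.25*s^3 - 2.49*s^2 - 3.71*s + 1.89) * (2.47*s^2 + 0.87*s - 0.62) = -5.5575*s^5 - 8.1078*s^4 - 9.935*s^3 + 2.9844*s^2 + 3.9445*s - 1.1718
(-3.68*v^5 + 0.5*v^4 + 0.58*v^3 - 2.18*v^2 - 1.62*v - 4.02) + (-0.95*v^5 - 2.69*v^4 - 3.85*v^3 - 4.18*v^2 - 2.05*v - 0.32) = -4.63*v^5 - 2.19*v^4 - 3.27*v^3 - 6.36*v^2 - 3.67*v - 4.34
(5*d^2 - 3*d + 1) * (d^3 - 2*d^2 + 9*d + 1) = 5*d^5 - 13*d^4 + 52*d^3 - 24*d^2 + 6*d + 1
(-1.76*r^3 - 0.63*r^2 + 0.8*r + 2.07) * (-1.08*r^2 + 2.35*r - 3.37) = 1.9008*r^5 - 3.4556*r^4 + 3.5867*r^3 + 1.7675*r^2 + 2.1685*r - 6.9759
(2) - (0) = 2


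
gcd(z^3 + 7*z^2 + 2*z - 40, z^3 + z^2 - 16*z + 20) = z^2 + 3*z - 10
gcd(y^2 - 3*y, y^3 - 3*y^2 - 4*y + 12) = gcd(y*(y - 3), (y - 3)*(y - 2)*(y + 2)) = y - 3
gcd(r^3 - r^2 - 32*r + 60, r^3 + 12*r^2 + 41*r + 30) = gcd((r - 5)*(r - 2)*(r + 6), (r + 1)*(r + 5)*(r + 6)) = r + 6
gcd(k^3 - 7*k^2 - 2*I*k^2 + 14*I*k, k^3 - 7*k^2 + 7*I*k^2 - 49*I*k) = k^2 - 7*k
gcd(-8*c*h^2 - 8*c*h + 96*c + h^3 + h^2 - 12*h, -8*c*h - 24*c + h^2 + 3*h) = 8*c - h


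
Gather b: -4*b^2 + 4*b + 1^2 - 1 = -4*b^2 + 4*b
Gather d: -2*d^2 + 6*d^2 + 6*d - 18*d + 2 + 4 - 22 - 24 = 4*d^2 - 12*d - 40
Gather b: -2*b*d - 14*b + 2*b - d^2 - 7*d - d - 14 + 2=b*(-2*d - 12) - d^2 - 8*d - 12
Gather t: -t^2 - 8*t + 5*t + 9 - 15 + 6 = -t^2 - 3*t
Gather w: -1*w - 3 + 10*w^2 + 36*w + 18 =10*w^2 + 35*w + 15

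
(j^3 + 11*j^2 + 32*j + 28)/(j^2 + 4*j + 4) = j + 7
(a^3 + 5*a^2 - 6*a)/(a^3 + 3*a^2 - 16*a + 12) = a/(a - 2)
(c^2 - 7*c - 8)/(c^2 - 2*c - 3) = (c - 8)/(c - 3)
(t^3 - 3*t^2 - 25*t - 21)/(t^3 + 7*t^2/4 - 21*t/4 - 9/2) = 4*(t^2 - 6*t - 7)/(4*t^2 - 5*t - 6)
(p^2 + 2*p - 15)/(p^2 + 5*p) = (p - 3)/p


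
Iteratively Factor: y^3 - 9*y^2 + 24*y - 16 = (y - 4)*(y^2 - 5*y + 4) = (y - 4)*(y - 1)*(y - 4)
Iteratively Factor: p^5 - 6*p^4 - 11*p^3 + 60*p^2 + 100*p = (p - 5)*(p^4 - p^3 - 16*p^2 - 20*p) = (p - 5)^2*(p^3 + 4*p^2 + 4*p) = p*(p - 5)^2*(p^2 + 4*p + 4) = p*(p - 5)^2*(p + 2)*(p + 2)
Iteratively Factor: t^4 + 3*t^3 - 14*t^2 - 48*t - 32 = (t + 1)*(t^3 + 2*t^2 - 16*t - 32) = (t - 4)*(t + 1)*(t^2 + 6*t + 8) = (t - 4)*(t + 1)*(t + 2)*(t + 4)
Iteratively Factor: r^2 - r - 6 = (r - 3)*(r + 2)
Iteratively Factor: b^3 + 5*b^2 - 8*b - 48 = (b + 4)*(b^2 + b - 12) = (b - 3)*(b + 4)*(b + 4)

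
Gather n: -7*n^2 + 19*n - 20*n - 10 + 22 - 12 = -7*n^2 - n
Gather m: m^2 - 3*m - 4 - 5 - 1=m^2 - 3*m - 10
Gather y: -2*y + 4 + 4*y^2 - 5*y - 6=4*y^2 - 7*y - 2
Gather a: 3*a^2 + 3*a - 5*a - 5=3*a^2 - 2*a - 5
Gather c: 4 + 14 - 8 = 10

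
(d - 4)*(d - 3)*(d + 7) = d^3 - 37*d + 84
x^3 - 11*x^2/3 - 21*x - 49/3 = (x - 7)*(x + 1)*(x + 7/3)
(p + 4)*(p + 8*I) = p^2 + 4*p + 8*I*p + 32*I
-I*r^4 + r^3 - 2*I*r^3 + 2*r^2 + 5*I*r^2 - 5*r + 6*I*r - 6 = (r - 2)*(r + 3)*(r + I)*(-I*r - I)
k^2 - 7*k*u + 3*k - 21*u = (k + 3)*(k - 7*u)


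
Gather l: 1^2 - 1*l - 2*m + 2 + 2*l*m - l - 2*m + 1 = l*(2*m - 2) - 4*m + 4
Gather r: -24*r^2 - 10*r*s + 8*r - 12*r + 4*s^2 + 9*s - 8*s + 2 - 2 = -24*r^2 + r*(-10*s - 4) + 4*s^2 + s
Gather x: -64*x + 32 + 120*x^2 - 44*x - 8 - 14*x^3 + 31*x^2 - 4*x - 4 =-14*x^3 + 151*x^2 - 112*x + 20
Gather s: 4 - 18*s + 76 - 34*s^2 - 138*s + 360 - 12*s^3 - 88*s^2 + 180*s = -12*s^3 - 122*s^2 + 24*s + 440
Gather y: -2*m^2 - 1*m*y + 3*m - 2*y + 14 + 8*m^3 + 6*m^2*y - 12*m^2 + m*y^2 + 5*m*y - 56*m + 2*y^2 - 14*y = 8*m^3 - 14*m^2 - 53*m + y^2*(m + 2) + y*(6*m^2 + 4*m - 16) + 14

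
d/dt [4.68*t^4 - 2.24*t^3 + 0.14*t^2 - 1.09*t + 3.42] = 18.72*t^3 - 6.72*t^2 + 0.28*t - 1.09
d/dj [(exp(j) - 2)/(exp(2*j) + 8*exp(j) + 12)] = (-2*(exp(j) - 2)*(exp(j) + 4) + exp(2*j) + 8*exp(j) + 12)*exp(j)/(exp(2*j) + 8*exp(j) + 12)^2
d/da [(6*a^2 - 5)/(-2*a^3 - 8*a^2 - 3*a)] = (12*a^4 - 48*a^2 - 80*a - 15)/(a^2*(4*a^4 + 32*a^3 + 76*a^2 + 48*a + 9))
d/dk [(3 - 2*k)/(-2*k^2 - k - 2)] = (4*k^2 + 2*k - (2*k - 3)*(4*k + 1) + 4)/(2*k^2 + k + 2)^2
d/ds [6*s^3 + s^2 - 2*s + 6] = 18*s^2 + 2*s - 2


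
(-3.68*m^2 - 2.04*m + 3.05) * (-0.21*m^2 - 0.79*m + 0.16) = 0.7728*m^4 + 3.3356*m^3 + 0.3823*m^2 - 2.7359*m + 0.488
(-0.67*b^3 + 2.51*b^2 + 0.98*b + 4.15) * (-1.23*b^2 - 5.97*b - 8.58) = 0.8241*b^5 + 0.912600000000001*b^4 - 10.4415*b^3 - 32.4909*b^2 - 33.1839*b - 35.607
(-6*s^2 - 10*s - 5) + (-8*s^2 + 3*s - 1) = -14*s^2 - 7*s - 6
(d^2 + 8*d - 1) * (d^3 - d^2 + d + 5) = d^5 + 7*d^4 - 8*d^3 + 14*d^2 + 39*d - 5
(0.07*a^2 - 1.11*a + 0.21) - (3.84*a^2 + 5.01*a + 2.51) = -3.77*a^2 - 6.12*a - 2.3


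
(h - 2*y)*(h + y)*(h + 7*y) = h^3 + 6*h^2*y - 9*h*y^2 - 14*y^3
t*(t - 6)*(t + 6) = t^3 - 36*t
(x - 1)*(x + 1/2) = x^2 - x/2 - 1/2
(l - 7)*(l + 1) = l^2 - 6*l - 7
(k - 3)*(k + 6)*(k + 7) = k^3 + 10*k^2 + 3*k - 126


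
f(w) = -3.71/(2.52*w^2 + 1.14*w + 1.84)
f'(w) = -3.71*(-5.04*w - 1.14)/(2.52*w^2 + 1.14*w + 1.84)^2 = (18.6984*w + 4.2294)/(2.52*w^2 + 1.14*w + 1.84)^2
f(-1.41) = -0.71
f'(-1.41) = -0.81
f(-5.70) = -0.05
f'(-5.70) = -0.02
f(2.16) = -0.23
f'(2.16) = 0.17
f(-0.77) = -1.51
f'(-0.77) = -1.69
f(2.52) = -0.18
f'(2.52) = 0.12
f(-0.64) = -1.73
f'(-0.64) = -1.69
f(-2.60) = -0.23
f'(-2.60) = -0.18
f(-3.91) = -0.10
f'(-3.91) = -0.05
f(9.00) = -0.02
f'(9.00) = 0.00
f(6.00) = -0.04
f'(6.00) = 0.01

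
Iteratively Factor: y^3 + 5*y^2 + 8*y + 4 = (y + 2)*(y^2 + 3*y + 2) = (y + 1)*(y + 2)*(y + 2)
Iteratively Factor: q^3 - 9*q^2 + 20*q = (q - 4)*(q^2 - 5*q) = (q - 5)*(q - 4)*(q)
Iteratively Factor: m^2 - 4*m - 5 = (m + 1)*(m - 5)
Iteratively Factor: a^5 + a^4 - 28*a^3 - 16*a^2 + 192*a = (a - 4)*(a^4 + 5*a^3 - 8*a^2 - 48*a) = (a - 4)*(a - 3)*(a^3 + 8*a^2 + 16*a) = (a - 4)*(a - 3)*(a + 4)*(a^2 + 4*a) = a*(a - 4)*(a - 3)*(a + 4)*(a + 4)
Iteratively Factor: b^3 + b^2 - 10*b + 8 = (b - 2)*(b^2 + 3*b - 4) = (b - 2)*(b - 1)*(b + 4)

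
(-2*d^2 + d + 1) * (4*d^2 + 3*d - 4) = -8*d^4 - 2*d^3 + 15*d^2 - d - 4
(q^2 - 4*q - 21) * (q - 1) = q^3 - 5*q^2 - 17*q + 21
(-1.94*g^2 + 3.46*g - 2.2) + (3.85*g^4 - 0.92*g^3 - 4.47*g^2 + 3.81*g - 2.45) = 3.85*g^4 - 0.92*g^3 - 6.41*g^2 + 7.27*g - 4.65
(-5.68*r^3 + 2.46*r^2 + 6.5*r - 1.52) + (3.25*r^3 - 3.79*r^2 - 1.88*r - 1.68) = -2.43*r^3 - 1.33*r^2 + 4.62*r - 3.2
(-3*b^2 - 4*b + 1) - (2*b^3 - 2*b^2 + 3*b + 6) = -2*b^3 - b^2 - 7*b - 5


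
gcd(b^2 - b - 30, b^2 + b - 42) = b - 6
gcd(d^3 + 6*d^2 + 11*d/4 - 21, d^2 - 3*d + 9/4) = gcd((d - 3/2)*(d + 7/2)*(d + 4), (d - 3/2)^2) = d - 3/2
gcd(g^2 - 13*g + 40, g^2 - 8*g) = g - 8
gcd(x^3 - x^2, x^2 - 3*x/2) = x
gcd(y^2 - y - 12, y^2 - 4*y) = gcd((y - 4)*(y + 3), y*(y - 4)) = y - 4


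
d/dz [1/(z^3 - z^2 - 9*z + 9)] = (-3*z^2 + 2*z + 9)/(z^3 - z^2 - 9*z + 9)^2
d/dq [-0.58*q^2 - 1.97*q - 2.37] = -1.16*q - 1.97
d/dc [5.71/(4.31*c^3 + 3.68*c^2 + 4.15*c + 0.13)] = (-73.8303*c^2 - 42.0256*c - 23.6965)/(4.31*c^3 + 3.68*c^2 + 4.15*c + 0.13)^2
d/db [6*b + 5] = 6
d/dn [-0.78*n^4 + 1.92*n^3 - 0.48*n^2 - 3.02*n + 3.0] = -3.12*n^3 + 5.76*n^2 - 0.96*n - 3.02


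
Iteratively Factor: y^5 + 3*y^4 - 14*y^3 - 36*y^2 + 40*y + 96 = (y - 2)*(y^4 + 5*y^3 - 4*y^2 - 44*y - 48) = (y - 2)*(y + 4)*(y^3 + y^2 - 8*y - 12) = (y - 3)*(y - 2)*(y + 4)*(y^2 + 4*y + 4) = (y - 3)*(y - 2)*(y + 2)*(y + 4)*(y + 2)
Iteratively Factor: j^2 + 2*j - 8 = (j - 2)*(j + 4)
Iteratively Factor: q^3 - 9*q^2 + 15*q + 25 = (q - 5)*(q^2 - 4*q - 5) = (q - 5)^2*(q + 1)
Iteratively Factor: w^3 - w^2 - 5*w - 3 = (w + 1)*(w^2 - 2*w - 3) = (w + 1)^2*(w - 3)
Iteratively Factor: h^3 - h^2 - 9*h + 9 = (h - 1)*(h^2 - 9) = (h - 3)*(h - 1)*(h + 3)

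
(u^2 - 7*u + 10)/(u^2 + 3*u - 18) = (u^2 - 7*u + 10)/(u^2 + 3*u - 18)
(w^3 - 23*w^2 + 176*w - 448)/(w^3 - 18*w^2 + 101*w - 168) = (w - 8)/(w - 3)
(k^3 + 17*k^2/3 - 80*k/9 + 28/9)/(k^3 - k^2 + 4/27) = 3*(k + 7)/(3*k + 1)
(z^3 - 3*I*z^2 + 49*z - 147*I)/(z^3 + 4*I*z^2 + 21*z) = (z - 7*I)/z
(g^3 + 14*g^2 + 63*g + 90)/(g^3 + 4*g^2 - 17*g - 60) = (g + 6)/(g - 4)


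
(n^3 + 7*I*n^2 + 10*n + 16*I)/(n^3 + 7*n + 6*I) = (n^2 + 6*I*n + 16)/(n^2 - I*n + 6)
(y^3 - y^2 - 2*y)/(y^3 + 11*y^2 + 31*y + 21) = y*(y - 2)/(y^2 + 10*y + 21)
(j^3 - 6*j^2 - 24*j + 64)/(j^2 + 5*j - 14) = (j^2 - 4*j - 32)/(j + 7)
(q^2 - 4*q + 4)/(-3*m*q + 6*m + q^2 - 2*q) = (q - 2)/(-3*m + q)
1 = 1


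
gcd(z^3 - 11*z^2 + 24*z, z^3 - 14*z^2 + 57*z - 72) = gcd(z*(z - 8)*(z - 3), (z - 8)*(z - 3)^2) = z^2 - 11*z + 24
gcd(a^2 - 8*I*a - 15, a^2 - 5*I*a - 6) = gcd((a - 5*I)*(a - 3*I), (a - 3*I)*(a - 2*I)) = a - 3*I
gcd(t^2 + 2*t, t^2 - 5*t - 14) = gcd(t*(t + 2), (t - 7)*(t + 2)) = t + 2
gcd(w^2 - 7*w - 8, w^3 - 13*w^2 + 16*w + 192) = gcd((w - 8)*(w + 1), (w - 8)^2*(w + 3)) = w - 8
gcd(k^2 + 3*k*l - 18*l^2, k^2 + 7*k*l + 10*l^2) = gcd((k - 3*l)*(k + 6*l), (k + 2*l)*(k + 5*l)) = 1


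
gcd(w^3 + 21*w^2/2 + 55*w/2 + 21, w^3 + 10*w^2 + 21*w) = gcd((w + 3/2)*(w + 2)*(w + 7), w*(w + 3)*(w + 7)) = w + 7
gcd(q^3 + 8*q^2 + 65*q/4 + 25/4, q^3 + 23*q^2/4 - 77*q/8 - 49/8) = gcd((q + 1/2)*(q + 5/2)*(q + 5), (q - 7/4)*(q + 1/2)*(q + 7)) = q + 1/2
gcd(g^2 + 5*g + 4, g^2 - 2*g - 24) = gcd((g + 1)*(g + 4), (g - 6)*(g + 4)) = g + 4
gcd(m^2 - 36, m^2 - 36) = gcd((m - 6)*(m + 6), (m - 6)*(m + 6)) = m^2 - 36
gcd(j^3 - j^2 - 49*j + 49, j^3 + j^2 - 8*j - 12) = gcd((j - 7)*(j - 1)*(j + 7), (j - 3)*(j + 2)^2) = 1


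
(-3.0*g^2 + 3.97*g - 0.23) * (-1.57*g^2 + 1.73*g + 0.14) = 4.71*g^4 - 11.4229*g^3 + 6.8092*g^2 + 0.1579*g - 0.0322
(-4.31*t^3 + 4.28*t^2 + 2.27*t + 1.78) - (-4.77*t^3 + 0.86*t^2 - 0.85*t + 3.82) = 0.46*t^3 + 3.42*t^2 + 3.12*t - 2.04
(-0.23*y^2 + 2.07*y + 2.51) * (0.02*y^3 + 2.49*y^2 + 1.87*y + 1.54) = -0.0046*y^5 - 0.5313*y^4 + 4.7744*y^3 + 9.7666*y^2 + 7.8815*y + 3.8654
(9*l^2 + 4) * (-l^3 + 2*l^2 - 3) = -9*l^5 + 18*l^4 - 4*l^3 - 19*l^2 - 12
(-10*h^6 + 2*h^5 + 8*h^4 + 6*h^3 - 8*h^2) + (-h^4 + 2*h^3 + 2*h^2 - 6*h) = -10*h^6 + 2*h^5 + 7*h^4 + 8*h^3 - 6*h^2 - 6*h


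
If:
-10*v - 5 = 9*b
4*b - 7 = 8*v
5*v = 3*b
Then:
No Solution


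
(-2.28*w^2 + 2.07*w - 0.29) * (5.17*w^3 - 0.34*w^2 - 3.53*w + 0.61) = -11.7876*w^5 + 11.4771*w^4 + 5.8453*w^3 - 8.5993*w^2 + 2.2864*w - 0.1769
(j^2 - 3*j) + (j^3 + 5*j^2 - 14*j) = j^3 + 6*j^2 - 17*j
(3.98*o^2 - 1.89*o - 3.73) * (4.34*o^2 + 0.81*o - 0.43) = 17.2732*o^4 - 4.9788*o^3 - 19.4305*o^2 - 2.2086*o + 1.6039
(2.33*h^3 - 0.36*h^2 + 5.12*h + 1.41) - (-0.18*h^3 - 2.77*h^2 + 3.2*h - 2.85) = 2.51*h^3 + 2.41*h^2 + 1.92*h + 4.26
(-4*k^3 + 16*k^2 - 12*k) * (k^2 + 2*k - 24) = -4*k^5 + 8*k^4 + 116*k^3 - 408*k^2 + 288*k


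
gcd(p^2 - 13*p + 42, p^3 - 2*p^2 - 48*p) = 1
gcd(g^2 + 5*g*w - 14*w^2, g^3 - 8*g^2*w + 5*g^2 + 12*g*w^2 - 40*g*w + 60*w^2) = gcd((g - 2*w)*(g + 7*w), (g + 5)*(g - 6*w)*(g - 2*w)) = -g + 2*w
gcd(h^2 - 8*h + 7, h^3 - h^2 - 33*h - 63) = h - 7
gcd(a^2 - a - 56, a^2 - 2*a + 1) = 1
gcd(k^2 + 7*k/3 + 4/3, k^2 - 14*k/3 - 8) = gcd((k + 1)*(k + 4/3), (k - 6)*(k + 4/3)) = k + 4/3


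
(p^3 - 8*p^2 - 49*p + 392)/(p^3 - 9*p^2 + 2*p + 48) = (p^2 - 49)/(p^2 - p - 6)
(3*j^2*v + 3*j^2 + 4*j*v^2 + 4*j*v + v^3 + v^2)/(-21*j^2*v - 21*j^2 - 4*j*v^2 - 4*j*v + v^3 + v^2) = (j + v)/(-7*j + v)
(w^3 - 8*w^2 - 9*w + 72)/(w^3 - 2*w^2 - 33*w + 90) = (w^2 - 5*w - 24)/(w^2 + w - 30)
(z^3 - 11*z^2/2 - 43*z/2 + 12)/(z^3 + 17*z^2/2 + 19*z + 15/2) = (2*z^2 - 17*z + 8)/(2*z^2 + 11*z + 5)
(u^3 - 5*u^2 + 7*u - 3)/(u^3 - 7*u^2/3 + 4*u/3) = 3*(u^2 - 4*u + 3)/(u*(3*u - 4))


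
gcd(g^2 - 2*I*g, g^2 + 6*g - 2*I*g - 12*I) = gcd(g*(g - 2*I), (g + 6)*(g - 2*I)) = g - 2*I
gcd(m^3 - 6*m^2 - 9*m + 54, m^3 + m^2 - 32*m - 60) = m - 6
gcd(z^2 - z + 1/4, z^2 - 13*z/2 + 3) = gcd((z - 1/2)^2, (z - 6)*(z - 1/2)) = z - 1/2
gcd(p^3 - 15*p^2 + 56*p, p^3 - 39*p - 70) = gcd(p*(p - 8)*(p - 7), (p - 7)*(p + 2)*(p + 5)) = p - 7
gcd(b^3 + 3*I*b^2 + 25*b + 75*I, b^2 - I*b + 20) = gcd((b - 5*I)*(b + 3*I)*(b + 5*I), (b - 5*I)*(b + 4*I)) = b - 5*I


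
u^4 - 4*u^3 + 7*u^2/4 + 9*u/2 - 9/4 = (u - 3)*(u - 3/2)*(u - 1/2)*(u + 1)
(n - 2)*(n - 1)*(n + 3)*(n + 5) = n^4 + 5*n^3 - 7*n^2 - 29*n + 30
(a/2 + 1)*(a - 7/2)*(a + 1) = a^3/2 - a^2/4 - 17*a/4 - 7/2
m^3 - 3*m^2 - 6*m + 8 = (m - 4)*(m - 1)*(m + 2)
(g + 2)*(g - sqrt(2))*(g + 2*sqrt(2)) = g^3 + sqrt(2)*g^2 + 2*g^2 - 4*g + 2*sqrt(2)*g - 8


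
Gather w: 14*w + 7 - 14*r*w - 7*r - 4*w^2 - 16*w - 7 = -7*r - 4*w^2 + w*(-14*r - 2)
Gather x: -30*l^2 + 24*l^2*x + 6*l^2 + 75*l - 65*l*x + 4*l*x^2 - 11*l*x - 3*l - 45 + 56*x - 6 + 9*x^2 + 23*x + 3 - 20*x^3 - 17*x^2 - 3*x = -24*l^2 + 72*l - 20*x^3 + x^2*(4*l - 8) + x*(24*l^2 - 76*l + 76) - 48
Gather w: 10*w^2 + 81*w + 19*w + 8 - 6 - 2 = 10*w^2 + 100*w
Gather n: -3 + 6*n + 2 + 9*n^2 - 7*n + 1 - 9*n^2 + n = 0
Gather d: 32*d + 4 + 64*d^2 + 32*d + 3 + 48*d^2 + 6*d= 112*d^2 + 70*d + 7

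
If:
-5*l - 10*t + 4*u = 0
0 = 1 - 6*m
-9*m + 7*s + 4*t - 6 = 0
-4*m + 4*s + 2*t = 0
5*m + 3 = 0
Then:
No Solution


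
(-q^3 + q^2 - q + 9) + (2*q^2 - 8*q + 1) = -q^3 + 3*q^2 - 9*q + 10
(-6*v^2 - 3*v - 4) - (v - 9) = -6*v^2 - 4*v + 5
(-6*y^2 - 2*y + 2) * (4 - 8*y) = 48*y^3 - 8*y^2 - 24*y + 8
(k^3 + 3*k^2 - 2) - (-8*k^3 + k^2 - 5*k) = 9*k^3 + 2*k^2 + 5*k - 2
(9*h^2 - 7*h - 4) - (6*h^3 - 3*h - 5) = -6*h^3 + 9*h^2 - 4*h + 1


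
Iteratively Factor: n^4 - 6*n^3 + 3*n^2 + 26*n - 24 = (n + 2)*(n^3 - 8*n^2 + 19*n - 12) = (n - 3)*(n + 2)*(n^2 - 5*n + 4) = (n - 4)*(n - 3)*(n + 2)*(n - 1)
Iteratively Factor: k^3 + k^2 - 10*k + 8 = (k - 2)*(k^2 + 3*k - 4) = (k - 2)*(k + 4)*(k - 1)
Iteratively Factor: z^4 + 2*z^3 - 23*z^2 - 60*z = (z + 4)*(z^3 - 2*z^2 - 15*z) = (z - 5)*(z + 4)*(z^2 + 3*z) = z*(z - 5)*(z + 4)*(z + 3)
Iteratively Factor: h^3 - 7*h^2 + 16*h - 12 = (h - 2)*(h^2 - 5*h + 6) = (h - 3)*(h - 2)*(h - 2)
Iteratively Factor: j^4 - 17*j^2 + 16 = (j + 1)*(j^3 - j^2 - 16*j + 16) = (j + 1)*(j + 4)*(j^2 - 5*j + 4) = (j - 4)*(j + 1)*(j + 4)*(j - 1)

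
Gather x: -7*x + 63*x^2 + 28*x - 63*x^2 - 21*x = 0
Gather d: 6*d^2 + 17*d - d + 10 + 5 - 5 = 6*d^2 + 16*d + 10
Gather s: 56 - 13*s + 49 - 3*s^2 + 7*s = -3*s^2 - 6*s + 105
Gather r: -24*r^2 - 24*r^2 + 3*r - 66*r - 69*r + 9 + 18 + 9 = -48*r^2 - 132*r + 36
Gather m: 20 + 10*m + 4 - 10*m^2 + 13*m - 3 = -10*m^2 + 23*m + 21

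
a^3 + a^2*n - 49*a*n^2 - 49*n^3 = (a - 7*n)*(a + n)*(a + 7*n)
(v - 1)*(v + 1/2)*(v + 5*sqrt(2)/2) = v^3 - v^2/2 + 5*sqrt(2)*v^2/2 - 5*sqrt(2)*v/4 - v/2 - 5*sqrt(2)/4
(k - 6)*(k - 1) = k^2 - 7*k + 6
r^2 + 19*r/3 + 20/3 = (r + 4/3)*(r + 5)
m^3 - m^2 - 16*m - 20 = (m - 5)*(m + 2)^2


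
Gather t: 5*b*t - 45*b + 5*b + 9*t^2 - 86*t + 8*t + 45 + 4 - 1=-40*b + 9*t^2 + t*(5*b - 78) + 48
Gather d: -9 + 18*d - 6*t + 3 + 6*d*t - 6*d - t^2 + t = d*(6*t + 12) - t^2 - 5*t - 6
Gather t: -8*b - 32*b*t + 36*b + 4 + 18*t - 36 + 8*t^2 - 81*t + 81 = 28*b + 8*t^2 + t*(-32*b - 63) + 49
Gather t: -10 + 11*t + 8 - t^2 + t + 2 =-t^2 + 12*t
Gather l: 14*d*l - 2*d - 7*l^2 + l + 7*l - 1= -2*d - 7*l^2 + l*(14*d + 8) - 1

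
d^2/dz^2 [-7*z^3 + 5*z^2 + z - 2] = 10 - 42*z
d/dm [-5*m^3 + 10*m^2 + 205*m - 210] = -15*m^2 + 20*m + 205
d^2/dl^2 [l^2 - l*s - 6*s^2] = 2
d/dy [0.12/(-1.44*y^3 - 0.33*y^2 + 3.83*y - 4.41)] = (0.5184*y^2 + 0.0792*y - 0.4596)/(1.44*y^3 + 0.33*y^2 - 3.83*y + 4.41)^2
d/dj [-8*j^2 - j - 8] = -16*j - 1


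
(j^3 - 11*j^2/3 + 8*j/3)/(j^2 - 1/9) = 3*j*(3*j^2 - 11*j + 8)/(9*j^2 - 1)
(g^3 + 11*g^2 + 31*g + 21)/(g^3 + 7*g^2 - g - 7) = (g + 3)/(g - 1)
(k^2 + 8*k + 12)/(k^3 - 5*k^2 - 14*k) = (k + 6)/(k*(k - 7))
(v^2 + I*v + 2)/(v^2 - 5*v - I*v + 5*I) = (v + 2*I)/(v - 5)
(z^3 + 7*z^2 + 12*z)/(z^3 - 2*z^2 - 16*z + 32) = z*(z + 3)/(z^2 - 6*z + 8)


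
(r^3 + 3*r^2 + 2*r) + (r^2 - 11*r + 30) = r^3 + 4*r^2 - 9*r + 30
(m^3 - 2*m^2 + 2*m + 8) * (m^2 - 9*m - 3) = m^5 - 11*m^4 + 17*m^3 - 4*m^2 - 78*m - 24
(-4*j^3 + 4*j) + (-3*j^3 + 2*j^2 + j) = -7*j^3 + 2*j^2 + 5*j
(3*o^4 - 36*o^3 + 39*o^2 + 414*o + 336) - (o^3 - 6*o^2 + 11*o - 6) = 3*o^4 - 37*o^3 + 45*o^2 + 403*o + 342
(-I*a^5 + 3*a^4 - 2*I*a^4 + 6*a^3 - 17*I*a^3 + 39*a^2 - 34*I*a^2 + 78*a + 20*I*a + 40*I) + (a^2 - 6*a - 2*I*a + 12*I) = -I*a^5 + 3*a^4 - 2*I*a^4 + 6*a^3 - 17*I*a^3 + 40*a^2 - 34*I*a^2 + 72*a + 18*I*a + 52*I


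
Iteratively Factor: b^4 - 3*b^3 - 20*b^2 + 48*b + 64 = (b + 1)*(b^3 - 4*b^2 - 16*b + 64) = (b - 4)*(b + 1)*(b^2 - 16) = (b - 4)^2*(b + 1)*(b + 4)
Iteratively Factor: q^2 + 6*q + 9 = (q + 3)*(q + 3)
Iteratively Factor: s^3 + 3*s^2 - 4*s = (s)*(s^2 + 3*s - 4) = s*(s + 4)*(s - 1)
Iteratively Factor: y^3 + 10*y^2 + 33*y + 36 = (y + 3)*(y^2 + 7*y + 12) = (y + 3)*(y + 4)*(y + 3)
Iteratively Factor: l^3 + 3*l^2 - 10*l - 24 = (l + 4)*(l^2 - l - 6) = (l + 2)*(l + 4)*(l - 3)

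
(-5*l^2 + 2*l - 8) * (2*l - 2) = -10*l^3 + 14*l^2 - 20*l + 16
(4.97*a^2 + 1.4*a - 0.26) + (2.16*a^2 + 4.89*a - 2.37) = 7.13*a^2 + 6.29*a - 2.63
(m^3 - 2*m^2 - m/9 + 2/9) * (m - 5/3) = m^4 - 11*m^3/3 + 29*m^2/9 + 11*m/27 - 10/27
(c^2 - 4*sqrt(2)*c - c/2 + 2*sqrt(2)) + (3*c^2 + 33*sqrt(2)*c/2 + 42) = 4*c^2 - c/2 + 25*sqrt(2)*c/2 + 2*sqrt(2) + 42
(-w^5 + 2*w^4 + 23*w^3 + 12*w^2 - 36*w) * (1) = -w^5 + 2*w^4 + 23*w^3 + 12*w^2 - 36*w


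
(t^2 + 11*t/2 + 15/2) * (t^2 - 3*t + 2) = t^4 + 5*t^3/2 - 7*t^2 - 23*t/2 + 15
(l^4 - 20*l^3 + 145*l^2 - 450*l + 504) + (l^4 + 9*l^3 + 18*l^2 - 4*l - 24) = 2*l^4 - 11*l^3 + 163*l^2 - 454*l + 480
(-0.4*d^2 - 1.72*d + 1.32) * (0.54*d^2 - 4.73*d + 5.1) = -0.216*d^4 + 0.9632*d^3 + 6.8084*d^2 - 15.0156*d + 6.732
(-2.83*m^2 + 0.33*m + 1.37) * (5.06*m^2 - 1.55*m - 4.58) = -14.3198*m^4 + 6.0563*m^3 + 19.3821*m^2 - 3.6349*m - 6.2746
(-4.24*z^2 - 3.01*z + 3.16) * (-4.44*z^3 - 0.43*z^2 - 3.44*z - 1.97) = 18.8256*z^5 + 15.1876*z^4 + 1.8495*z^3 + 17.3484*z^2 - 4.9407*z - 6.2252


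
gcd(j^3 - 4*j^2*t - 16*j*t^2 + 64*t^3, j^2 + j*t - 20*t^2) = -j + 4*t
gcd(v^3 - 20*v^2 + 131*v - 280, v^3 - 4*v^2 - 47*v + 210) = v - 5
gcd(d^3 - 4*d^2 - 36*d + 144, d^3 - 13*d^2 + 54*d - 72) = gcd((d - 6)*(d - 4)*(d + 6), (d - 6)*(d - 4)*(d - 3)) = d^2 - 10*d + 24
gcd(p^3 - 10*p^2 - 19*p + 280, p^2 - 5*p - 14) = p - 7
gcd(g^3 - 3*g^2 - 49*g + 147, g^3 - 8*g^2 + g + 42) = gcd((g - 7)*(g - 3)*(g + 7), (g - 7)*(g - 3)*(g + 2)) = g^2 - 10*g + 21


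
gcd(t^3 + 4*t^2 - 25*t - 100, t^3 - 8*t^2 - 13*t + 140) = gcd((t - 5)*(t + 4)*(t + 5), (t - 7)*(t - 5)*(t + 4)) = t^2 - t - 20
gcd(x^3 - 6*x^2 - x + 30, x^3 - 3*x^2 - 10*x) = x^2 - 3*x - 10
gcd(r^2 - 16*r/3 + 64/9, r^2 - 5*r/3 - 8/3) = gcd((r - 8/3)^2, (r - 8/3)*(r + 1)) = r - 8/3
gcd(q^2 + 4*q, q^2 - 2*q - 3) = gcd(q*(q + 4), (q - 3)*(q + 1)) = 1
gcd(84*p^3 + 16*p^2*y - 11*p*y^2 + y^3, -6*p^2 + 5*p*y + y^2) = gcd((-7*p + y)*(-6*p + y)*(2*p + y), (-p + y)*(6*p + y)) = 1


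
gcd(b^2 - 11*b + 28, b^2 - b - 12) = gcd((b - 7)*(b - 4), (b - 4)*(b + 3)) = b - 4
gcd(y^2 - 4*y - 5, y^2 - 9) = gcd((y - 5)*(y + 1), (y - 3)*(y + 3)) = 1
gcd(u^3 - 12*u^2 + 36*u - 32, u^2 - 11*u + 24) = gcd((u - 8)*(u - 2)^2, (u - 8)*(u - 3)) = u - 8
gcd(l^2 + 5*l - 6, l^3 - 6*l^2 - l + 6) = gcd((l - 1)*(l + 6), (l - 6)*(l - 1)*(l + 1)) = l - 1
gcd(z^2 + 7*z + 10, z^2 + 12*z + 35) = z + 5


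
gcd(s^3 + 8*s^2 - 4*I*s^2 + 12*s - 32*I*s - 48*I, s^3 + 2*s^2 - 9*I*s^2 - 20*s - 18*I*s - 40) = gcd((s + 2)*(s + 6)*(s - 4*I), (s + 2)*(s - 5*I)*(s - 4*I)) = s^2 + s*(2 - 4*I) - 8*I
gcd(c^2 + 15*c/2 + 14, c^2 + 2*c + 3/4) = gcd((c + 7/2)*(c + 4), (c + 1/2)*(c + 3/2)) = 1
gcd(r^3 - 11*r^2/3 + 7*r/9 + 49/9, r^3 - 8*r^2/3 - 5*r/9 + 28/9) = r^2 - 4*r/3 - 7/3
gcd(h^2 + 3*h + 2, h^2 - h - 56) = 1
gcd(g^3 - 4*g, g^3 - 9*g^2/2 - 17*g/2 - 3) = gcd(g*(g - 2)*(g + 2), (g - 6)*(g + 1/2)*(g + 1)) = 1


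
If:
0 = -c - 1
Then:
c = -1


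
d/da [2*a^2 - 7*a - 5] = 4*a - 7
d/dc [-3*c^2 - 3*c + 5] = -6*c - 3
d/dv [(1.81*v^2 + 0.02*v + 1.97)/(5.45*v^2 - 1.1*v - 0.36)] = (-2.1*v^2 - 22.7762*v + 2.1598)/(29.7025*v^4 - 11.99*v^3 - 2.714*v^2 + 0.792*v + 0.1296)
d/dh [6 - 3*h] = -3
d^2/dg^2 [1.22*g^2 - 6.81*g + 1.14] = 2.44000000000000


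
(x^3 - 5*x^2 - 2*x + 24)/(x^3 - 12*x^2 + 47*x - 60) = (x + 2)/(x - 5)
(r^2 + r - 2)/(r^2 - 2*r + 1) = (r + 2)/(r - 1)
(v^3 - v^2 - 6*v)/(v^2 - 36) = v*(v^2 - v - 6)/(v^2 - 36)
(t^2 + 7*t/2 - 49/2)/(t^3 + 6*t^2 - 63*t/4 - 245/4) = 2/(2*t + 5)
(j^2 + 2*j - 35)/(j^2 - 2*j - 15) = (j + 7)/(j + 3)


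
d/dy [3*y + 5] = 3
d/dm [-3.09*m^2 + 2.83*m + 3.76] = 2.83 - 6.18*m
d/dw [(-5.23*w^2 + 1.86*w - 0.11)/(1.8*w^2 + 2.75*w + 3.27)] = (-17.7305*w^2 - 33.8082*w + 6.3847)/(3.24*w^4 + 9.9*w^3 + 19.3345*w^2 + 17.985*w + 10.6929)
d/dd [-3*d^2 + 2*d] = 2 - 6*d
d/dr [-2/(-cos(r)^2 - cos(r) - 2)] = 2*(2*cos(r) + 1)*sin(r)/(cos(r)^2 + cos(r) + 2)^2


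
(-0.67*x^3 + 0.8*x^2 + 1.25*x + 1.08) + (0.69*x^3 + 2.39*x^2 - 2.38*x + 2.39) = 0.0199999999999999*x^3 + 3.19*x^2 - 1.13*x + 3.47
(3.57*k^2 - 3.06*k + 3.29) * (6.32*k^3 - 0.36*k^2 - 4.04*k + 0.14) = 22.5624*k^5 - 20.6244*k^4 + 7.4716*k^3 + 11.6778*k^2 - 13.72*k + 0.4606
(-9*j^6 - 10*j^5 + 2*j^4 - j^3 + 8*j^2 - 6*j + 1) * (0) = 0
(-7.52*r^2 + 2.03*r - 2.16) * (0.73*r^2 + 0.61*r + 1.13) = -5.4896*r^4 - 3.1053*r^3 - 8.8361*r^2 + 0.976299999999999*r - 2.4408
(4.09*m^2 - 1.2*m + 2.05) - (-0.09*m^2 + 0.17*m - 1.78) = 4.18*m^2 - 1.37*m + 3.83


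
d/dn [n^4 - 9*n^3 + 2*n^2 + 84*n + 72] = 4*n^3 - 27*n^2 + 4*n + 84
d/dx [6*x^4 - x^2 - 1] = 24*x^3 - 2*x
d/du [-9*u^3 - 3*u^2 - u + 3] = -27*u^2 - 6*u - 1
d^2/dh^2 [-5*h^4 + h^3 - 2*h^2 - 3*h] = -60*h^2 + 6*h - 4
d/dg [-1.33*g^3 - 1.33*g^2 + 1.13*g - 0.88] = -3.99*g^2 - 2.66*g + 1.13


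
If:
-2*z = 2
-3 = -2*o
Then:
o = 3/2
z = -1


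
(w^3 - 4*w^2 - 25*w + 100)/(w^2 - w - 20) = (w^2 + w - 20)/(w + 4)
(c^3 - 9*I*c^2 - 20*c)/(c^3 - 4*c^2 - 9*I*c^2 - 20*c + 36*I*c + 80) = c/(c - 4)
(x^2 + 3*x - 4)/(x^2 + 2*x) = (x^2 + 3*x - 4)/(x*(x + 2))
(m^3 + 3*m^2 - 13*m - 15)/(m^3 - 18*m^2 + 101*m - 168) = (m^2 + 6*m + 5)/(m^2 - 15*m + 56)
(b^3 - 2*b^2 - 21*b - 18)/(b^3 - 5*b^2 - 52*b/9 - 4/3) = 9*(b^2 + 4*b + 3)/(9*b^2 + 9*b + 2)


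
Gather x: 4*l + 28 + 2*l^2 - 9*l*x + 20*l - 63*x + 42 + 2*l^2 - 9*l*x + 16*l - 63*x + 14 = 4*l^2 + 40*l + x*(-18*l - 126) + 84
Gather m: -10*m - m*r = m*(-r - 10)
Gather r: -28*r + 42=42 - 28*r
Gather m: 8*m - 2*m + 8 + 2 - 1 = 6*m + 9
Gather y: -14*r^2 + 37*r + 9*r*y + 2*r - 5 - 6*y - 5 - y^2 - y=-14*r^2 + 39*r - y^2 + y*(9*r - 7) - 10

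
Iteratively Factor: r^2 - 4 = (r - 2)*(r + 2)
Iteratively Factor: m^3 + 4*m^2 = (m)*(m^2 + 4*m) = m^2*(m + 4)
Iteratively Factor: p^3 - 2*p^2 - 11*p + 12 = (p - 1)*(p^2 - p - 12) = (p - 1)*(p + 3)*(p - 4)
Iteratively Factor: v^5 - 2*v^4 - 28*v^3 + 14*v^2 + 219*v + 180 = (v + 3)*(v^4 - 5*v^3 - 13*v^2 + 53*v + 60) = (v - 4)*(v + 3)*(v^3 - v^2 - 17*v - 15) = (v - 5)*(v - 4)*(v + 3)*(v^2 + 4*v + 3) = (v - 5)*(v - 4)*(v + 1)*(v + 3)*(v + 3)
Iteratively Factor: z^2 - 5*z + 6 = (z - 3)*(z - 2)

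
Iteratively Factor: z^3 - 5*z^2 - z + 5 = (z + 1)*(z^2 - 6*z + 5) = (z - 1)*(z + 1)*(z - 5)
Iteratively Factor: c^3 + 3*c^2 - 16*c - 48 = (c + 4)*(c^2 - c - 12) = (c - 4)*(c + 4)*(c + 3)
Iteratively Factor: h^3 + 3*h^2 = (h)*(h^2 + 3*h) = h^2*(h + 3)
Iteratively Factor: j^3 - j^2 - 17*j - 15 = (j + 3)*(j^2 - 4*j - 5) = (j - 5)*(j + 3)*(j + 1)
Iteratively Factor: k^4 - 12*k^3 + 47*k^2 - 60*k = (k - 5)*(k^3 - 7*k^2 + 12*k) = k*(k - 5)*(k^2 - 7*k + 12) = k*(k - 5)*(k - 4)*(k - 3)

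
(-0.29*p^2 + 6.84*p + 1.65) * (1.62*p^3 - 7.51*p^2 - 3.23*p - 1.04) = -0.4698*p^5 + 13.2587*p^4 - 47.7587*p^3 - 34.1831*p^2 - 12.4431*p - 1.716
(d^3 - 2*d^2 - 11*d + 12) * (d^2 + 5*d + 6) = d^5 + 3*d^4 - 15*d^3 - 55*d^2 - 6*d + 72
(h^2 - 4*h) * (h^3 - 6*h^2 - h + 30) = h^5 - 10*h^4 + 23*h^3 + 34*h^2 - 120*h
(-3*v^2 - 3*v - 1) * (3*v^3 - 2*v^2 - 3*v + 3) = -9*v^5 - 3*v^4 + 12*v^3 + 2*v^2 - 6*v - 3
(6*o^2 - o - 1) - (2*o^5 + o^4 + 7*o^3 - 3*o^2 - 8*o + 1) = -2*o^5 - o^4 - 7*o^3 + 9*o^2 + 7*o - 2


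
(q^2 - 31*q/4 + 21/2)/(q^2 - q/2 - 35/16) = 4*(q - 6)/(4*q + 5)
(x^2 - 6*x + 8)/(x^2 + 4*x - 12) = (x - 4)/(x + 6)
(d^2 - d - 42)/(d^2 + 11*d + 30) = (d - 7)/(d + 5)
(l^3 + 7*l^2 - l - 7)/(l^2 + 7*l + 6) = (l^2 + 6*l - 7)/(l + 6)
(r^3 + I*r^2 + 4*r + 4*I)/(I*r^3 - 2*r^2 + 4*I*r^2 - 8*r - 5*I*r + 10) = (-I*r^2 - r - 2*I)/(r^2 + 4*r - 5)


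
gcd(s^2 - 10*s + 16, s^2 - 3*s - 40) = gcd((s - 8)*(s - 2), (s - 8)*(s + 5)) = s - 8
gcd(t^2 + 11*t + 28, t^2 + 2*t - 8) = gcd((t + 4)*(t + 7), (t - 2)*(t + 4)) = t + 4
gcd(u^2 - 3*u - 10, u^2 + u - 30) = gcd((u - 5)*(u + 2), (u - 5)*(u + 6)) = u - 5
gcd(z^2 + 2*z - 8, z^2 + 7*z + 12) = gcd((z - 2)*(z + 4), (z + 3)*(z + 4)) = z + 4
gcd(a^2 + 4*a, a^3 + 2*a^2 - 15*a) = a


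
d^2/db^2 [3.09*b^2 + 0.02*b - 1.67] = 6.18000000000000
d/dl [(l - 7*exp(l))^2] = -2*(l - 7*exp(l))*(7*exp(l) - 1)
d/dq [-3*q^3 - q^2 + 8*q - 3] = -9*q^2 - 2*q + 8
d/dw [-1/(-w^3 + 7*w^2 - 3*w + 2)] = (-3*w^2 + 14*w - 3)/(w^3 - 7*w^2 + 3*w - 2)^2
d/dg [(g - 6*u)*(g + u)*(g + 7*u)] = 3*g^2 + 4*g*u - 41*u^2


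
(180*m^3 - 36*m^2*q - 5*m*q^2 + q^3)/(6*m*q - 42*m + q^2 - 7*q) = (30*m^2 - 11*m*q + q^2)/(q - 7)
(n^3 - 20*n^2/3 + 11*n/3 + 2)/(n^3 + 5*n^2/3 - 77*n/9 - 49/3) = 3*(3*n^3 - 20*n^2 + 11*n + 6)/(9*n^3 + 15*n^2 - 77*n - 147)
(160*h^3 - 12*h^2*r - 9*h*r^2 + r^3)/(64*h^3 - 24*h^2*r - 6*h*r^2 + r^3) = (-5*h + r)/(-2*h + r)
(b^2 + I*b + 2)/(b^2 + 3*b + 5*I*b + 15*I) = (b^2 + I*b + 2)/(b^2 + b*(3 + 5*I) + 15*I)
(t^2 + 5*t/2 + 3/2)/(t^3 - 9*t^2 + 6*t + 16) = (t + 3/2)/(t^2 - 10*t + 16)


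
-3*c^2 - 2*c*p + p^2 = (-3*c + p)*(c + p)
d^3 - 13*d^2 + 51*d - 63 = (d - 7)*(d - 3)^2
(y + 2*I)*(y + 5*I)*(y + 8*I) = y^3 + 15*I*y^2 - 66*y - 80*I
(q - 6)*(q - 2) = q^2 - 8*q + 12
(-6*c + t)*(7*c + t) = -42*c^2 + c*t + t^2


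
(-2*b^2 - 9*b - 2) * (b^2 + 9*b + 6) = -2*b^4 - 27*b^3 - 95*b^2 - 72*b - 12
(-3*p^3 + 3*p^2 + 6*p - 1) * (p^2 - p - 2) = -3*p^5 + 6*p^4 + 9*p^3 - 13*p^2 - 11*p + 2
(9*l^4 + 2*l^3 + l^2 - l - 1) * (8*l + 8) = 72*l^5 + 88*l^4 + 24*l^3 - 16*l - 8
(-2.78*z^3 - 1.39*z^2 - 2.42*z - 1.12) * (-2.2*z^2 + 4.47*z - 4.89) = 6.116*z^5 - 9.3686*z^4 + 12.7049*z^3 - 1.5563*z^2 + 6.8274*z + 5.4768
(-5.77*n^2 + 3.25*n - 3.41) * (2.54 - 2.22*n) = 12.8094*n^3 - 21.8708*n^2 + 15.8252*n - 8.6614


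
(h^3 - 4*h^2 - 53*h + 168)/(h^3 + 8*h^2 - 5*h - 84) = (h - 8)/(h + 4)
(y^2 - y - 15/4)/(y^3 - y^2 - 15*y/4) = 1/y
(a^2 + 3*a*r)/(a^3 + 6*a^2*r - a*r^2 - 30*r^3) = a/(a^2 + 3*a*r - 10*r^2)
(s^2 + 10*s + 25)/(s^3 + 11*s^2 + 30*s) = (s + 5)/(s*(s + 6))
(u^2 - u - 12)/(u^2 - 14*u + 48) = (u^2 - u - 12)/(u^2 - 14*u + 48)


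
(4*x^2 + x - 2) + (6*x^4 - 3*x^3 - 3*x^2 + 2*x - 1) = 6*x^4 - 3*x^3 + x^2 + 3*x - 3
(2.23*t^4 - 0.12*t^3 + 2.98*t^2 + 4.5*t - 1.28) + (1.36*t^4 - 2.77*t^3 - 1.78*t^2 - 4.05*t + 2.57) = 3.59*t^4 - 2.89*t^3 + 1.2*t^2 + 0.45*t + 1.29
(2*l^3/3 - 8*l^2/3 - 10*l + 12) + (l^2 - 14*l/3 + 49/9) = 2*l^3/3 - 5*l^2/3 - 44*l/3 + 157/9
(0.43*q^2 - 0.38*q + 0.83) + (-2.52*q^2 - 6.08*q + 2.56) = -2.09*q^2 - 6.46*q + 3.39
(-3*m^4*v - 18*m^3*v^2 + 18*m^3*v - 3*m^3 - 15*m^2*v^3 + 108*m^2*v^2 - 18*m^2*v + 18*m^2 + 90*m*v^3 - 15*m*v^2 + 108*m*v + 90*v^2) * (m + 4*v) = -3*m^5*v - 30*m^4*v^2 + 18*m^4*v - 3*m^4 - 87*m^3*v^3 + 180*m^3*v^2 - 30*m^3*v + 18*m^3 - 60*m^2*v^4 + 522*m^2*v^3 - 87*m^2*v^2 + 180*m^2*v + 360*m*v^4 - 60*m*v^3 + 522*m*v^2 + 360*v^3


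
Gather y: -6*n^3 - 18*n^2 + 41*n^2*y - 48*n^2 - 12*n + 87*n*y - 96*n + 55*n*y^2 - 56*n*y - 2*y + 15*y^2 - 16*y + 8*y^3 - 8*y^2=-6*n^3 - 66*n^2 - 108*n + 8*y^3 + y^2*(55*n + 7) + y*(41*n^2 + 31*n - 18)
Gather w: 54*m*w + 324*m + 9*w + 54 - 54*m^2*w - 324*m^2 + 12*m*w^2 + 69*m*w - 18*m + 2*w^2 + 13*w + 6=-324*m^2 + 306*m + w^2*(12*m + 2) + w*(-54*m^2 + 123*m + 22) + 60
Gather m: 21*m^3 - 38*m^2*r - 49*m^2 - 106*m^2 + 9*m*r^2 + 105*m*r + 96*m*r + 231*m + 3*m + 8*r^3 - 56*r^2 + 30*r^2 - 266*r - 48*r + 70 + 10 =21*m^3 + m^2*(-38*r - 155) + m*(9*r^2 + 201*r + 234) + 8*r^3 - 26*r^2 - 314*r + 80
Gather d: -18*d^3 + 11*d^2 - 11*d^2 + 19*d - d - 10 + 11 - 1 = -18*d^3 + 18*d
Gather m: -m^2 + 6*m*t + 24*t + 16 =-m^2 + 6*m*t + 24*t + 16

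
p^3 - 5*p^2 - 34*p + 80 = (p - 8)*(p - 2)*(p + 5)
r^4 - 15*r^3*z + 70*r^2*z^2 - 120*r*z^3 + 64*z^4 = (r - 8*z)*(r - 4*z)*(r - 2*z)*(r - z)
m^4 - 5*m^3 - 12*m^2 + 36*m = m*(m - 6)*(m - 2)*(m + 3)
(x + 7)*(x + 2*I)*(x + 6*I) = x^3 + 7*x^2 + 8*I*x^2 - 12*x + 56*I*x - 84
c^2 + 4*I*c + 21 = (c - 3*I)*(c + 7*I)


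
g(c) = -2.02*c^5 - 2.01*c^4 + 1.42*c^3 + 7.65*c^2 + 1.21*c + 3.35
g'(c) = -10.1*c^4 - 8.04*c^3 + 4.26*c^2 + 15.3*c + 1.21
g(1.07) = 9.67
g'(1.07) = -0.63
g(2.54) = -218.17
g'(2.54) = -484.59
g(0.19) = 3.86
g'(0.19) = 4.20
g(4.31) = -3433.49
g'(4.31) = -3982.64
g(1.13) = 9.54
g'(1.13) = -4.13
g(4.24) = -3163.46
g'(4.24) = -3734.44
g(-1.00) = 8.38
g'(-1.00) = -11.89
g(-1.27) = 12.69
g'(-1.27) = -21.16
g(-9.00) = 105668.30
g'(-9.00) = -60196.37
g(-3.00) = 358.28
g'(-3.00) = -607.37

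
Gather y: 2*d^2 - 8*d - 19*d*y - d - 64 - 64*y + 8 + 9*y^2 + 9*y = 2*d^2 - 9*d + 9*y^2 + y*(-19*d - 55) - 56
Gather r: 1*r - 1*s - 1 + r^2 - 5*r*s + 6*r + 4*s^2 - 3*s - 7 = r^2 + r*(7 - 5*s) + 4*s^2 - 4*s - 8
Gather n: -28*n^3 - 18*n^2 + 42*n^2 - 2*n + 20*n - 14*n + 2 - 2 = -28*n^3 + 24*n^2 + 4*n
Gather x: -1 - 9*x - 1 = -9*x - 2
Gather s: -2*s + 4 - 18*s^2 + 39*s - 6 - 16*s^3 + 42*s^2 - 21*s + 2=-16*s^3 + 24*s^2 + 16*s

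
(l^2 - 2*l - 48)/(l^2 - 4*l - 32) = (l + 6)/(l + 4)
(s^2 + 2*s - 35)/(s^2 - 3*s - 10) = (s + 7)/(s + 2)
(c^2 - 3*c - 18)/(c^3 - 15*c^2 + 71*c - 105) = (c^2 - 3*c - 18)/(c^3 - 15*c^2 + 71*c - 105)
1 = 1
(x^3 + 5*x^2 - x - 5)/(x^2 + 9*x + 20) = (x^2 - 1)/(x + 4)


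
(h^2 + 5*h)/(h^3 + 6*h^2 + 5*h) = 1/(h + 1)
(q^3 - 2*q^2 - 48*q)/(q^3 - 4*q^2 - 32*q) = (q + 6)/(q + 4)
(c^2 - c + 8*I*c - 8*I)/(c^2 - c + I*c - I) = (c + 8*I)/(c + I)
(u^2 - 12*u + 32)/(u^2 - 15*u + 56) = (u - 4)/(u - 7)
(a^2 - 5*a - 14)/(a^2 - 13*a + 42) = (a + 2)/(a - 6)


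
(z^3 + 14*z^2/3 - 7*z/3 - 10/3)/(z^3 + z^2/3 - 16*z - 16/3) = (3*z^3 + 14*z^2 - 7*z - 10)/(3*z^3 + z^2 - 48*z - 16)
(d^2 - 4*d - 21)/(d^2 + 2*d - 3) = (d - 7)/(d - 1)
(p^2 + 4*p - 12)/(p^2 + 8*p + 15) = (p^2 + 4*p - 12)/(p^2 + 8*p + 15)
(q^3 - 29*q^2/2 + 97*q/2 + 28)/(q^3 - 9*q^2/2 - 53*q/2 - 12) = (q - 7)/(q + 3)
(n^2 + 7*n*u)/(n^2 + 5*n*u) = (n + 7*u)/(n + 5*u)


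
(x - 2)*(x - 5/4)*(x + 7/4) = x^3 - 3*x^2/2 - 51*x/16 + 35/8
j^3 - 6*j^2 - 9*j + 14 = (j - 7)*(j - 1)*(j + 2)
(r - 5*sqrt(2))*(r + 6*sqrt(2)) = r^2 + sqrt(2)*r - 60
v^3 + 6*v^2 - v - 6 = (v - 1)*(v + 1)*(v + 6)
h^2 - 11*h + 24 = (h - 8)*(h - 3)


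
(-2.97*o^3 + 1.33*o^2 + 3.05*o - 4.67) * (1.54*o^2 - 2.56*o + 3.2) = -4.5738*o^5 + 9.6514*o^4 - 8.2118*o^3 - 10.7438*o^2 + 21.7152*o - 14.944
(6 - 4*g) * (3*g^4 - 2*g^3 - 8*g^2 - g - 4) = -12*g^5 + 26*g^4 + 20*g^3 - 44*g^2 + 10*g - 24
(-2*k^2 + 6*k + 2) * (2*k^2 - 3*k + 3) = -4*k^4 + 18*k^3 - 20*k^2 + 12*k + 6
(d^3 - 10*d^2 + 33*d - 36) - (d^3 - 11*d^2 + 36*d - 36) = d^2 - 3*d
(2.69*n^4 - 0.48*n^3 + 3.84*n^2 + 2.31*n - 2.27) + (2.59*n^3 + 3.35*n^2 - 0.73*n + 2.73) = 2.69*n^4 + 2.11*n^3 + 7.19*n^2 + 1.58*n + 0.46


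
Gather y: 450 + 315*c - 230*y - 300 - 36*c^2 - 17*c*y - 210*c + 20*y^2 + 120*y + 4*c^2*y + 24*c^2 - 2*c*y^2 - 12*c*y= -12*c^2 + 105*c + y^2*(20 - 2*c) + y*(4*c^2 - 29*c - 110) + 150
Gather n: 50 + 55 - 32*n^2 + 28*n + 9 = -32*n^2 + 28*n + 114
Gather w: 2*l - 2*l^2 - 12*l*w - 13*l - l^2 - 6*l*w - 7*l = -3*l^2 - 18*l*w - 18*l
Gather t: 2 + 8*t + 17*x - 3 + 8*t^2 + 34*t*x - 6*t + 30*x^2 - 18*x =8*t^2 + t*(34*x + 2) + 30*x^2 - x - 1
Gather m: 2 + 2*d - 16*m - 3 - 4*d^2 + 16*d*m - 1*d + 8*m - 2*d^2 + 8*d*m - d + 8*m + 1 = -6*d^2 + 24*d*m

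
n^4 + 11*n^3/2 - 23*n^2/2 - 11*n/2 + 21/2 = (n - 3/2)*(n - 1)*(n + 1)*(n + 7)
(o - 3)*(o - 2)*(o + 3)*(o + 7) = o^4 + 5*o^3 - 23*o^2 - 45*o + 126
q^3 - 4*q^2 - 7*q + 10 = (q - 5)*(q - 1)*(q + 2)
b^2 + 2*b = b*(b + 2)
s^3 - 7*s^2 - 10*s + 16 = (s - 8)*(s - 1)*(s + 2)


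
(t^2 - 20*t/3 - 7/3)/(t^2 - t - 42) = (t + 1/3)/(t + 6)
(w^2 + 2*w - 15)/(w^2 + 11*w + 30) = (w - 3)/(w + 6)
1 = 1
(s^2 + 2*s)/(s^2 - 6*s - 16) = s/(s - 8)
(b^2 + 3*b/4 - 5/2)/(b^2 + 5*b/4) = (4*b^2 + 3*b - 10)/(b*(4*b + 5))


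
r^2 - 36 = (r - 6)*(r + 6)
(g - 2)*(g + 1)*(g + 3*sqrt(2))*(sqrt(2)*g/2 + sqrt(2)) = sqrt(2)*g^4/2 + sqrt(2)*g^3/2 + 3*g^3 - 2*sqrt(2)*g^2 + 3*g^2 - 12*g - 2*sqrt(2)*g - 12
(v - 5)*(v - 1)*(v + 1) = v^3 - 5*v^2 - v + 5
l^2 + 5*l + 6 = (l + 2)*(l + 3)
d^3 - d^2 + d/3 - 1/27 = (d - 1/3)^3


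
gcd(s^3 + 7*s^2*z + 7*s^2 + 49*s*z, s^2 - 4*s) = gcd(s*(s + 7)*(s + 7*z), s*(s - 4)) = s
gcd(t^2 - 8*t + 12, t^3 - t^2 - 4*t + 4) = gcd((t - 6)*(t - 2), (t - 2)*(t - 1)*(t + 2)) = t - 2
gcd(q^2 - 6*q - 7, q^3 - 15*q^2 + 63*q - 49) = q - 7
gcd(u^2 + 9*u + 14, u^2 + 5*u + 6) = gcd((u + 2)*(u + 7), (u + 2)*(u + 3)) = u + 2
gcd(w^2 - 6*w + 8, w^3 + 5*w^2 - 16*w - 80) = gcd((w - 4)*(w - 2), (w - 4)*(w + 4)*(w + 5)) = w - 4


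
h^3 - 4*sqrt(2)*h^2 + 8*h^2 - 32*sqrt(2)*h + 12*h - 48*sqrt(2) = (h + 2)*(h + 6)*(h - 4*sqrt(2))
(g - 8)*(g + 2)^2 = g^3 - 4*g^2 - 28*g - 32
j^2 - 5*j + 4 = (j - 4)*(j - 1)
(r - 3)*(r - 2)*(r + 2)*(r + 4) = r^4 + r^3 - 16*r^2 - 4*r + 48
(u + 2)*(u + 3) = u^2 + 5*u + 6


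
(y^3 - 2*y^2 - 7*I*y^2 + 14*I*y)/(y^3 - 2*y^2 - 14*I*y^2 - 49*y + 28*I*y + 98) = y/(y - 7*I)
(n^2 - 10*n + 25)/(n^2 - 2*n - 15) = (n - 5)/(n + 3)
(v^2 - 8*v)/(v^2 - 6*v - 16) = v/(v + 2)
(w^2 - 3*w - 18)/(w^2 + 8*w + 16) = (w^2 - 3*w - 18)/(w^2 + 8*w + 16)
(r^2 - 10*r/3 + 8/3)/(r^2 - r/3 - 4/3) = (r - 2)/(r + 1)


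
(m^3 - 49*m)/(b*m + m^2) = (m^2 - 49)/(b + m)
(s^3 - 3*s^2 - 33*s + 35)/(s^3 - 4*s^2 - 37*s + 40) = (s - 7)/(s - 8)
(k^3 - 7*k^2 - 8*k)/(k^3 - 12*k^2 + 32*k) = (k + 1)/(k - 4)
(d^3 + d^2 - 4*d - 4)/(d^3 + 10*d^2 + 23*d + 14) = (d - 2)/(d + 7)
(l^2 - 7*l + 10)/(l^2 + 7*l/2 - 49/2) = 2*(l^2 - 7*l + 10)/(2*l^2 + 7*l - 49)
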